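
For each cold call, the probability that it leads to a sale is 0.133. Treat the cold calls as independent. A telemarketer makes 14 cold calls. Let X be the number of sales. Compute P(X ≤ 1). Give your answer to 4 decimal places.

X ~ Binomial(14, 0.133); P(X ≤ 1) = Σ C(14,k) p^k (1−p)^(14−k) over k:
  k=0: C(14,0)·0.133^0·0.867^14 = 0.135602
  k=1: C(14,1)·0.133^1·0.867^13 = 0.291225
Total = 0.426827

0.4268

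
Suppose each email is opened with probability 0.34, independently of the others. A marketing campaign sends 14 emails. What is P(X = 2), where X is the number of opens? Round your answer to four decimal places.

X ~ Binomial(n=14, p=0.34).
P(X=2) = C(14,2) · p^2 · (1−p)^12
= 91 · 0.1156 · 0.0068317 = 0.071866

0.0719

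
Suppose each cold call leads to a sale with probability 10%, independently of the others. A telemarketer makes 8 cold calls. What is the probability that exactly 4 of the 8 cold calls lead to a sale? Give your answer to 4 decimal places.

X ~ Binomial(n=8, p=0.10).
P(X=4) = C(8,4) · p^4 · (1−p)^4
= 70 · 0.0001 · 0.6561 = 0.004593

0.0046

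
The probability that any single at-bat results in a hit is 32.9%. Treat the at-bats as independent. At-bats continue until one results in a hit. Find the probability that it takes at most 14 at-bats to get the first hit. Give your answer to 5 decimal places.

Y = number of at-bats to the first success; geometric, p = 0.329.
P(Y ≤ 14) = 1 − (1−p)^14 = 1 − 0.0037507 = 0.9962493

0.99625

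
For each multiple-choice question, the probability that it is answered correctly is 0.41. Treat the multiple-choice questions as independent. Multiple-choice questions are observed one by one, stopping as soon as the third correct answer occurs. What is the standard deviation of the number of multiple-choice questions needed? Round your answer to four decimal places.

Y = total multiple-choice questions until the third success; negative binomial with r=3, p=0.41.
SD(Y) = √[r(1−p)/p²] = √(10.529447) = 3.244911

3.2449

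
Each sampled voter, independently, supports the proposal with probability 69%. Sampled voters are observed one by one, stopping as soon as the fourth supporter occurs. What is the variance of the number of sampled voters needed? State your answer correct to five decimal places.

Y = total sampled voters until the fourth success; negative binomial with r=4, p=0.69.
Var(Y) = r(1−p)/p² = 4·0.31 / 0.69² = 2.6044949

2.60449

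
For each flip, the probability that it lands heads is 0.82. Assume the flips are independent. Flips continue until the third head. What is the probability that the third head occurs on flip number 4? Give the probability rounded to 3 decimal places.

0.298

Y = trial on which the third success occurs; negative binomial, r=3, p=0.82.
P(Y=4) = C(3,2) · p^3 · (1−p)^1
= 3 · 0.55137 · 0.18 = 0.29774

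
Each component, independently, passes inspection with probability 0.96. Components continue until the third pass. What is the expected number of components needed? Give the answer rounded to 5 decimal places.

3.12500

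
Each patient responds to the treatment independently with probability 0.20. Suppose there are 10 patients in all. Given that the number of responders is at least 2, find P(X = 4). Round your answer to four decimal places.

X ~ Binomial(10, 0.20). Want P(X=4 | X≥2) = P(X=4) / P(X≥2).
P(X=4) = C(10,4)·0.20^4·0.80^6 = 0.088080
P(X≥2) = 1 − 0.107374 − 0.268435 = 0.624190
Ratio = 0.088080 / 0.624190 = 0.141111

0.1411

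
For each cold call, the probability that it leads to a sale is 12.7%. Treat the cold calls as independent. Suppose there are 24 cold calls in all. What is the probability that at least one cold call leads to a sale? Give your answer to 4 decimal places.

P(at least one) = 1 − P(none) = 1 − (1 − 0.127)^24
= 1 − 0.038401 = 0.961599

0.9616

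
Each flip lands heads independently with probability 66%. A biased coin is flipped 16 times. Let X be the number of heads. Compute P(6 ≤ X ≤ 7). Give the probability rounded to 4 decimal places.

X ~ Binomial(16, 0.66); P(6 ≤ X ≤ 7) = Σ C(16,k) p^k (1−p)^(16−k) over k:
  k=6: C(16,6)·0.66^6·0.34^10 = 0.013664
  k=7: C(16,7)·0.66^7·0.34^9 = 0.037892
Total = 0.051556

0.0516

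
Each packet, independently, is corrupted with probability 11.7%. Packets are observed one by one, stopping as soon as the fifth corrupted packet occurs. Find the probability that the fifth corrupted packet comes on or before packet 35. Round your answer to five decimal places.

Finishing within 35 packets ⇔ at least 5 successes in the first 35. With X ~ Binomial(35, 0.117), P(Y ≤ 35) = 1 − P(X ≤ 4).
  k=0: C(35,0)·0.117^0·0.883^35 = 0.0128418
  k=1: C(35,1)·0.117^1·0.883^34 = 0.0595549
  k=2: C(35,2)·0.117^2·0.883^33 = 0.1341504
  k=3: C(35,3)·0.117^3·0.883^32 = 0.1955284
  k=4: C(35,4)·0.117^4·0.883^31 = 0.2072645
1 − 0.6093399 = 0.3906601

0.39066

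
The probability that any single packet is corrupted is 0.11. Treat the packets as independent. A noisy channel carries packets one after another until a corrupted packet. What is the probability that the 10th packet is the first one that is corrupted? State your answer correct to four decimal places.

0.0385

Geometric (trials to first success), p = 0.11.
P(Y = 10) = (1−p)^9 · p = 0.35036 · 0.11 = 0.038539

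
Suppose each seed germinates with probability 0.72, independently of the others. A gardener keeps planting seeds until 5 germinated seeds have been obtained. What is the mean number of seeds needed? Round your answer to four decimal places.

Y = total seeds until the fifth success; negative binomial with r=5, p=0.72.
E[Y] = r / p = 5 / 0.72 = 6.944444

6.9444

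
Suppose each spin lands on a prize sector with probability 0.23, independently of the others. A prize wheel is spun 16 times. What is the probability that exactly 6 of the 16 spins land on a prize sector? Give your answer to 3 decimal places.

X ~ Binomial(n=16, p=0.23).
P(X=6) = C(16,6) · p^6 · (1−p)^10
= 8008 · 0.00014804 · 0.073267 = 0.08686

0.087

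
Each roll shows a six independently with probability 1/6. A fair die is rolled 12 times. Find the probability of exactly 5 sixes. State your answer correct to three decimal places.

X ~ Binomial(n=12, p=0.166667).
P(X=5) = C(12,5) · p^5 · (1−p)^7
= 792 · 0.0001286 · 0.27908 = 0.02842

0.028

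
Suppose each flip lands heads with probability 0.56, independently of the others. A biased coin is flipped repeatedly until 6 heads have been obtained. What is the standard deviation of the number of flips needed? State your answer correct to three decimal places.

Y = total flips until the sixth success; negative binomial with r=6, p=0.56.
SD(Y) = √[r(1−p)/p²] = √(8.41837) = 2.90144

2.901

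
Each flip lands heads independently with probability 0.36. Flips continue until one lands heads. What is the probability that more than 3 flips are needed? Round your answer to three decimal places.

0.262

Y = number of flips to the first success; geometric, p = 0.36.
P(Y > 3) = P(first 3 all fail) = (1−p)^3 = 0.26214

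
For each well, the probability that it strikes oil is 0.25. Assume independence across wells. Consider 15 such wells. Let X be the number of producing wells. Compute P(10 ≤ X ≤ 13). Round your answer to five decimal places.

X ~ Binomial(15, 0.25); P(10 ≤ X ≤ 13) = Σ C(15,k) p^k (1−p)^(15−k) over k:
  k=10: C(15,10)·0.25^10·0.75^5 = 0.0006796
  k=11: C(15,11)·0.25^11·0.75^4 = 0.0001030
  k=12: C(15,12)·0.25^12·0.75^3 = 0.0000114
  k=13: C(15,13)·0.25^13·0.75^2 = 0.0000009
Total = 0.0007949

0.00079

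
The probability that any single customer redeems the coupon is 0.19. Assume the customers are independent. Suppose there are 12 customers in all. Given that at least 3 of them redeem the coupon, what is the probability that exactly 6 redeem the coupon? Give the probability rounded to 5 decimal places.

0.03024

X ~ Binomial(12, 0.19). Want P(X=6 | X≥3) = P(X=6) / P(X≥3).
P(X=6) = C(12,6)·0.19^6·0.81^6 = 0.0122773
P(X≥3) = 1 − 0.0797664 − 0.2245278 − 0.2896685 = 0.4060373
Ratio = 0.0122773 / 0.4060373 = 0.0302369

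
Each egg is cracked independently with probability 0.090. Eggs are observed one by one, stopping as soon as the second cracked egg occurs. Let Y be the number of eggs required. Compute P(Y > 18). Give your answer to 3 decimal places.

Needing more than 18 eggs ⇔ fewer than 2 successes in the first 18. With X ~ Binomial(18, 0.09), P(Y > 18) = P(X ≤ 1).
  k=0: C(18,0)·0.09^0·0.91^18 = 0.18312
  k=1: C(18,1)·0.09^1·0.91^17 = 0.32600
P(X ≤ 1) = 0.50912

0.509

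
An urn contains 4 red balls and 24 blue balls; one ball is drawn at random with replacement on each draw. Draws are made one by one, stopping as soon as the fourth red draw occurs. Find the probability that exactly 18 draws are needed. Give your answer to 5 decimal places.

Y = trial on which the fourth success occurs; negative binomial, r=4, p=0.142857.
P(Y=18) = C(17,3) · p^4 · (1−p)^14
= 680 · 0.00041649 · 0.11554 = 0.0327236

0.03272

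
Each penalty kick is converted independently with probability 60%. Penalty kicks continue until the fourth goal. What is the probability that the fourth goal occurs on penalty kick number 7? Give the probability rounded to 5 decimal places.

Y = trial on which the fourth success occurs; negative binomial, r=4, p=0.60.
P(Y=7) = C(6,3) · p^4 · (1−p)^3
= 20 · 0.1296 · 0.064 = 0.1658880

0.16589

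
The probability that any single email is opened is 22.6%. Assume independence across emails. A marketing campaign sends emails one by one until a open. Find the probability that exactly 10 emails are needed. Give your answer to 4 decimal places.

0.0225

Geometric (trials to first success), p = 0.226.
P(Y = 10) = (1−p)^9 · p = 0.099694 · 0.226 = 0.022531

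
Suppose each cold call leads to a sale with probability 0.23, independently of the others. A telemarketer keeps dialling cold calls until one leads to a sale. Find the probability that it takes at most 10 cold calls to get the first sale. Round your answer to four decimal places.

0.9267

Y = number of cold calls to the first success; geometric, p = 0.23.
P(Y ≤ 10) = 1 − (1−p)^10 = 1 − 0.073267 = 0.926733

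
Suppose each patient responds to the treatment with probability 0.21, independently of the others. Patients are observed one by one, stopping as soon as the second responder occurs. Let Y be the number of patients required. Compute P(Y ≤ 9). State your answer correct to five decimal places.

Finishing within 9 patients ⇔ at least 2 successes in the first 9. With X ~ Binomial(9, 0.21), P(Y ≤ 9) = 1 − P(X ≤ 1).
  k=0: C(9,0)·0.21^0·0.79^9 = 0.1198516
  k=1: C(9,1)·0.21^1·0.79^8 = 0.2867336
1 − 0.4065852 = 0.5934148

0.59341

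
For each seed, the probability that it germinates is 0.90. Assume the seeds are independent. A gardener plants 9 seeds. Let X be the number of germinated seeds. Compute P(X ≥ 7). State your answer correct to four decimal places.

X ~ Binomial(9, 0.90); P(X ≥ 7) = Σ C(9,k) p^k (1−p)^(9−k) over k:
  k=7: C(9,7)·0.90^7·0.10^2 = 0.172187
  k=8: C(9,8)·0.90^8·0.10^1 = 0.387420
  k=9: C(9,9)·0.90^9·0.10^0 = 0.387420
Total = 0.947028

0.9470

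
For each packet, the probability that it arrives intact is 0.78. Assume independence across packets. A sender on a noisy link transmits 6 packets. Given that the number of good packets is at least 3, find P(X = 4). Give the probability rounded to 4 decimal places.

0.2753

X ~ Binomial(6, 0.78). Want P(X=4 | X≥3) = P(X=4) / P(X≥3).
P(X=4) = C(6,4)·0.78^4·0.22^2 = 0.268729
P(X≥3) = 1 − 0.000113 − 0.002412 − 0.021378 = 0.976097
Ratio = 0.268729 / 0.976097 = 0.275310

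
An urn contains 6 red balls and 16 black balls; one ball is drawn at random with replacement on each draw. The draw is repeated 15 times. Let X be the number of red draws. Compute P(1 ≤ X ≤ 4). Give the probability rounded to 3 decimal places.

X ~ Binomial(15, 0.272727); P(1 ≤ X ≤ 4) = Σ C(15,k) p^k (1−p)^(15−k) over k:
  k=1: C(15,1)·0.272727^1·0.727273^14 = 0.04738
  k=2: C(15,2)·0.272727^2·0.727273^13 = 0.12437
  k=3: C(15,3)·0.272727^3·0.727273^12 = 0.20210
  k=4: C(15,4)·0.272727^4·0.727273^11 = 0.22736
Total = 0.60121

0.601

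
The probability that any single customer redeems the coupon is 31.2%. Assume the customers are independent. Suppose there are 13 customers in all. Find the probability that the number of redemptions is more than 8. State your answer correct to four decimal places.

X ~ Binomial(13, 0.312); P(X ≥ 9) = Σ C(13,k) p^k (1−p)^(13−k) over k:
  k=9: C(13,9)·0.312^9·0.688^4 = 0.004488
  k=10: C(13,10)·0.312^10·0.688^3 = 0.000814
  k=11: C(13,11)·0.312^11·0.688^2 = 0.000101
  k=12: C(13,12)·0.312^12·0.688^1 = 0.000008
  k=13: C(13,13)·0.312^13·0.688^0 = 0.000000
Total = 0.005411

0.0054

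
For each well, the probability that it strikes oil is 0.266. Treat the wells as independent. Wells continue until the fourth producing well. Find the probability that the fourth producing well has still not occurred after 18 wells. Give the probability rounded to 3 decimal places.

0.254

Needing more than 18 wells ⇔ fewer than 4 successes in the first 18. With X ~ Binomial(18, 0.266), P(Y > 18) = P(X ≤ 3).
  k=0: C(18,0)·0.266^0·0.734^18 = 0.00382
  k=1: C(18,1)·0.266^1·0.734^17 = 0.02495
  k=2: C(18,2)·0.266^2·0.734^16 = 0.07684
  k=3: C(18,3)·0.266^3·0.734^15 = 0.14852
P(X ≤ 3) = 0.25413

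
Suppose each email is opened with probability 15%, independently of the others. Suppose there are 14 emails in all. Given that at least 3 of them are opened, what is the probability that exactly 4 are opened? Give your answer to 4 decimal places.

X ~ Binomial(14, 0.15). Want P(X=4 | X≥3) = P(X=4) / P(X≥3).
P(X=4) = C(14,4)·0.15^4·0.85^10 = 0.099767
P(X≥3) = 1 − 0.102770 − 0.253902 − 0.291240 = 0.352089
Ratio = 0.099767 / 0.352089 = 0.283358

0.2834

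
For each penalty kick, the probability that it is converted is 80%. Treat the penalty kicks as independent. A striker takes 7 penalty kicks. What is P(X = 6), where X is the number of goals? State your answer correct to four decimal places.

X ~ Binomial(n=7, p=0.80).
P(X=6) = C(7,6) · p^6 · (1−p)^1
= 7 · 0.26214 · 0.2 = 0.367002

0.3670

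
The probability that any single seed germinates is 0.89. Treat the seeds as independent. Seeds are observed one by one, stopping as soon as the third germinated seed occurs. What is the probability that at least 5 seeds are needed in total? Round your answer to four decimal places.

0.0624

Needing more than 4 seeds ⇔ fewer than 3 successes in the first 4. With X ~ Binomial(4, 0.89), P(Y > 4) = P(X ≤ 2).
  k=0: C(4,0)·0.89^0·0.11^4 = 0.000146
  k=1: C(4,1)·0.89^1·0.11^3 = 0.004738
  k=2: C(4,2)·0.89^2·0.11^2 = 0.057506
P(X ≤ 2) = 0.062391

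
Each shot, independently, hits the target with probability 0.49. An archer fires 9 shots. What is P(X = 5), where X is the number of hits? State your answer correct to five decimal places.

0.24079

X ~ Binomial(n=9, p=0.49).
P(X=5) = C(9,5) · p^5 · (1−p)^4
= 126 · 0.028248 · 0.067652 = 0.2407862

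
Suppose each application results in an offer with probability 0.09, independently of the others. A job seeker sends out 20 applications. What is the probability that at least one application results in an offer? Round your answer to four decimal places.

P(at least one) = 1 − P(none) = 1 − (1 − 0.09)^20
= 1 − 0.151645 = 0.848355

0.8484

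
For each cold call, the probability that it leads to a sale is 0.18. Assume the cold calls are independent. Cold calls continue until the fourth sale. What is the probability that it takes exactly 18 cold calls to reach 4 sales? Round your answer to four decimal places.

Y = trial on which the fourth success occurs; negative binomial, r=4, p=0.18.
P(Y=18) = C(17,3) · p^4 · (1−p)^14
= 680 · 0.0010498 · 0.062143 = 0.044360

0.0444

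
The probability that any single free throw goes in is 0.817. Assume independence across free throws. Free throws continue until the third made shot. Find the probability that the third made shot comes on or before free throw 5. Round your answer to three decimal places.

Finishing within 5 free throws ⇔ at least 3 successes in the first 5. With X ~ Binomial(5, 0.817), P(Y ≤ 5) = 1 − P(X ≤ 2).
  k=0: C(5,0)·0.817^0·0.183^5 = 0.00021
  k=1: C(5,1)·0.817^1·0.183^4 = 0.00458
  k=2: C(5,2)·0.817^2·0.183^3 = 0.04091
1 − 0.04569 = 0.95431

0.954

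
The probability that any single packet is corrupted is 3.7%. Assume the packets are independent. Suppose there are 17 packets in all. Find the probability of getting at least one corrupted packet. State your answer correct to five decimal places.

0.47320

P(at least one) = 1 − P(none) = 1 − (1 − 0.037)^17
= 1 − 0.5268014 = 0.4731986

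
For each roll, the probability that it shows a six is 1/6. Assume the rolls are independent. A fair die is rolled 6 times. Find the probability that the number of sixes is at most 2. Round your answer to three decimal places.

X ~ Binomial(6, 0.166667); P(X ≤ 2) = Σ C(6,k) p^k (1−p)^(6−k) over k:
  k=0: C(6,0)·0.166667^0·0.833333^6 = 0.33490
  k=1: C(6,1)·0.166667^1·0.833333^5 = 0.40188
  k=2: C(6,2)·0.166667^2·0.833333^4 = 0.20094
Total = 0.93771

0.938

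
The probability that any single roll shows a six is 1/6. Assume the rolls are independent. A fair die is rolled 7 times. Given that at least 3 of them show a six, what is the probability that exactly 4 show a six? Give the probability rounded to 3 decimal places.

0.163

X ~ Binomial(7, 0.166667). Want P(X=4 | X≥3) = P(X=4) / P(X≥3).
P(X=4) = C(7,4)·0.166667^4·0.833333^3 = 0.01563
P(X≥3) = 1 − 0.27908 − 0.39071 − 0.23443 = 0.09578
Ratio = 0.01563 / 0.09578 = 0.16318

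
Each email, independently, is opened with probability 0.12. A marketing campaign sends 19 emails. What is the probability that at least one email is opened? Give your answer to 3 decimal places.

P(at least one) = 1 − P(none) = 1 − (1 − 0.12)^19
= 1 − 0.08814 = 0.91186

0.912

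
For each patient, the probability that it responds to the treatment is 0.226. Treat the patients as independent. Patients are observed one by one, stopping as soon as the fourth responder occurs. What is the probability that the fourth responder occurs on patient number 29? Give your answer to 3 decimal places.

0.014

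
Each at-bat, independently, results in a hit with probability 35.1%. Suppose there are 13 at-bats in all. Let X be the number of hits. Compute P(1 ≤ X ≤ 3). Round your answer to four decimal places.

0.2721

X ~ Binomial(13, 0.351); P(1 ≤ X ≤ 3) = Σ C(13,k) p^k (1−p)^(13−k) over k:
  k=1: C(13,1)·0.351^1·0.649^12 = 0.025479
  k=2: C(13,2)·0.351^2·0.649^11 = 0.082680
  k=3: C(13,3)·0.351^3·0.649^10 = 0.163959
Total = 0.272118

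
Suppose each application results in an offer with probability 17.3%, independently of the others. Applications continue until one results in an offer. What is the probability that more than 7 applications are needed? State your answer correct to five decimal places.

0.26457

Y = number of applications to the first success; geometric, p = 0.173.
P(Y > 7) = P(first 7 all fail) = (1−p)^7 = 0.2645688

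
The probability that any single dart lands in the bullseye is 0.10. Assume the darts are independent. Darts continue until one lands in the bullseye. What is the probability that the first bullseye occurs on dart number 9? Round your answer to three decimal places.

Geometric (trials to first success), p = 0.10.
P(Y = 9) = (1−p)^8 · p = 0.43047 · 0.10 = 0.04305

0.043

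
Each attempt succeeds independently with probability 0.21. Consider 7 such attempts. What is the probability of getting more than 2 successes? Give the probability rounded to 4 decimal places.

0.1657

X ~ Binomial(7, 0.21); P(X ≥ 3) = Σ C(7,k) p^k (1−p)^(7−k) over k:
  k=3: C(7,3)·0.21^3·0.79^4 = 0.126251
  k=4: C(7,4)·0.21^4·0.79^3 = 0.033560
  k=5: C(7,5)·0.21^5·0.79^2 = 0.005353
  k=6: C(7,6)·0.21^6·0.79^1 = 0.000474
  k=7: C(7,7)·0.21^7·0.79^0 = 0.000018
Total = 0.165656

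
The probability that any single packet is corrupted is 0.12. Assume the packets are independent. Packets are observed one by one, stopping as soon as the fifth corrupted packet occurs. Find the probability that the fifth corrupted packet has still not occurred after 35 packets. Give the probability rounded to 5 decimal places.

Needing more than 35 packets ⇔ fewer than 5 successes in the first 35. With X ~ Binomial(35, 0.12), P(Y > 35) = P(X ≤ 4).
  k=0: C(35,0)·0.12^0·0.88^35 = 0.0113997
  k=1: C(35,1)·0.12^1·0.88^34 = 0.0544077
  k=2: C(35,2)·0.12^2·0.88^33 = 0.1261269
  k=3: C(35,3)·0.12^3·0.88^32 = 0.1891903
  k=4: C(35,4)·0.12^4·0.88^31 = 0.2063894
P(X ≤ 4) = 0.5875140

0.58751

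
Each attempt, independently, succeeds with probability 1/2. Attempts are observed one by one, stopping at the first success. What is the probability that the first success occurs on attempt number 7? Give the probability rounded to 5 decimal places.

0.00781

Geometric (trials to first success), p = 0.50.
P(Y = 7) = (1−p)^6 · p = 0.015625 · 0.50 = 0.0078125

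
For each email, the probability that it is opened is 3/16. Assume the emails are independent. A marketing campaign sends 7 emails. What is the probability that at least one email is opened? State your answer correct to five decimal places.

P(at least one) = 1 − P(none) = 1 − (1 − 0.1875)^7
= 1 − 0.2337564 = 0.7662436

0.76624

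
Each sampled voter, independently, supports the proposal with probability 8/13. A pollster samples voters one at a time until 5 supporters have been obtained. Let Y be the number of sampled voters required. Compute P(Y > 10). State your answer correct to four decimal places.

0.1417

Needing more than 10 sampled voters ⇔ fewer than 5 successes in the first 10. With X ~ Binomial(10, 0.615385), P(Y > 10) = P(X ≤ 4).
  k=0: C(10,0)·0.615385^0·0.384615^10 = 0.000071
  k=1: C(10,1)·0.615385^1·0.384615^9 = 0.001133
  k=2: C(10,2)·0.615385^2·0.384615^8 = 0.008161
  k=3: C(10,3)·0.615385^3·0.384615^7 = 0.034818
  k=4: C(10,4)·0.615385^4·0.384615^6 = 0.097491
P(X ≤ 4) = 0.141674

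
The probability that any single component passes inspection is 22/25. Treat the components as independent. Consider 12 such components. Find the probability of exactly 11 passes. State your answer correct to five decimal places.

X ~ Binomial(n=12, p=0.88).
P(X=11) = C(12,11) · p^11 · (1−p)^1
= 12 · 0.24508 · 0.12 = 0.3529164

0.35292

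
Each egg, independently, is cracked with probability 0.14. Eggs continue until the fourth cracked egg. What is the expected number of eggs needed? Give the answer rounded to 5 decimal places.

28.57143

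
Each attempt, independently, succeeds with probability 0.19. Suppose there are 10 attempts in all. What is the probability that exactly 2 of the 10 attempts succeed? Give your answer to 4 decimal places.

0.3010

X ~ Binomial(n=10, p=0.19).
P(X=2) = C(10,2) · p^2 · (1−p)^8
= 45 · 0.0361 · 0.1853 = 0.301023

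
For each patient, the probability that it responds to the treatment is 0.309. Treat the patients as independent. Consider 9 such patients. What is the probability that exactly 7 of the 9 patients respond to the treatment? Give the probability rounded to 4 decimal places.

0.0046

X ~ Binomial(n=9, p=0.309).
P(X=7) = C(9,7) · p^7 · (1−p)^2
= 36 · 0.00026897 · 0.47748 = 0.004623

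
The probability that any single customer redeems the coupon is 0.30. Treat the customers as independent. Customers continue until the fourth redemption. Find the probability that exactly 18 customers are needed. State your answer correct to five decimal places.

Y = trial on which the fourth success occurs; negative binomial, r=4, p=0.30.
P(Y=18) = C(17,3) · p^4 · (1−p)^14
= 680 · 0.0081 · 0.0067822 = 0.0373565

0.03736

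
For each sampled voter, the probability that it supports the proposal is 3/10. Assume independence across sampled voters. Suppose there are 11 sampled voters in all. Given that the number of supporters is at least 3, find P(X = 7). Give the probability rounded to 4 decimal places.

X ~ Binomial(11, 0.30). Want P(X=7 | X≥3) = P(X=7) / P(X≥3).
P(X=7) = C(11,7)·0.30^7·0.70^4 = 0.017328
P(X≥3) = 1 − 0.019773 − 0.093217 − 0.199750 = 0.687260
Ratio = 0.017328 / 0.687260 = 0.025214

0.0252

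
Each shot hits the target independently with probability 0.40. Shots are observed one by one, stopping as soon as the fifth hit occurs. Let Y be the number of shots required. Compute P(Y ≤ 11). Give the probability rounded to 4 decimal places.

0.4672

Finishing within 11 shots ⇔ at least 5 successes in the first 11. With X ~ Binomial(11, 0.40), P(Y ≤ 11) = 1 − P(X ≤ 4).
  k=0: C(11,0)·0.40^0·0.60^11 = 0.003628
  k=1: C(11,1)·0.40^1·0.60^10 = 0.026605
  k=2: C(11,2)·0.40^2·0.60^9 = 0.088684
  k=3: C(11,3)·0.40^3·0.60^8 = 0.177367
  k=4: C(11,4)·0.40^4·0.60^7 = 0.236490
1 − 0.532774 = 0.467226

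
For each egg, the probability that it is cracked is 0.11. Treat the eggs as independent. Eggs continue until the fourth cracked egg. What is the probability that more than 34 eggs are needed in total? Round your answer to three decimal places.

0.477

Needing more than 34 eggs ⇔ fewer than 4 successes in the first 34. With X ~ Binomial(34, 0.11), P(Y > 34) = P(X ≤ 3).
  k=0: C(34,0)·0.11^0·0.89^34 = 0.01902
  k=1: C(34,1)·0.11^1·0.89^33 = 0.07994
  k=2: C(34,2)·0.11^2·0.89^32 = 0.16302
  k=3: C(34,3)·0.11^3·0.89^31 = 0.21491
P(X ≤ 3) = 0.47688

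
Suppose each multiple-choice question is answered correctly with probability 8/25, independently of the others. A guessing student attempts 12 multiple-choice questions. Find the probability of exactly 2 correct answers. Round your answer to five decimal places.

0.14287

X ~ Binomial(n=12, p=0.32).
P(X=2) = C(12,2) · p^2 · (1−p)^10
= 66 · 0.1024 · 0.021139 = 0.1428674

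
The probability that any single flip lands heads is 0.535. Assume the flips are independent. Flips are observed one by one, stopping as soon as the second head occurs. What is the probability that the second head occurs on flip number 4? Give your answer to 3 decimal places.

Y = trial on which the second success occurs; negative binomial, r=2, p=0.535.
P(Y=4) = C(3,1) · p^2 · (1−p)^2
= 3 · 0.28623 · 0.21623 = 0.18567

0.186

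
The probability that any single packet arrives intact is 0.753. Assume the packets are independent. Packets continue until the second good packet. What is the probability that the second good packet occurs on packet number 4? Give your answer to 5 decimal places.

Y = trial on which the second success occurs; negative binomial, r=2, p=0.753.
P(Y=4) = C(3,1) · p^2 · (1−p)^2
= 3 · 0.56701 · 0.061009 = 0.1037780

0.10378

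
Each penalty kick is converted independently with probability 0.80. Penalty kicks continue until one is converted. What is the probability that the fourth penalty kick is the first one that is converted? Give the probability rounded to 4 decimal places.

0.0064

Geometric (trials to first success), p = 0.80.
P(Y = 4) = (1−p)^3 · p = 0.008 · 0.80 = 0.006400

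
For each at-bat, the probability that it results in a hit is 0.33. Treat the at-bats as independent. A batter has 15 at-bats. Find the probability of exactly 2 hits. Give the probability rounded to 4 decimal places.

X ~ Binomial(n=15, p=0.33).
P(X=2) = C(15,2) · p^2 · (1−p)^13
= 105 · 0.1089 · 0.0054824 = 0.062689

0.0627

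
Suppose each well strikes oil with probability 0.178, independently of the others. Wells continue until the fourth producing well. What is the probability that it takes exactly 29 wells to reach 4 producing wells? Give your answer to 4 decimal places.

Y = trial on which the fourth success occurs; negative binomial, r=4, p=0.178.
P(Y=29) = C(28,3) · p^4 · (1−p)^25
= 3276 · 0.0010039 · 0.0074438 = 0.024480

0.0245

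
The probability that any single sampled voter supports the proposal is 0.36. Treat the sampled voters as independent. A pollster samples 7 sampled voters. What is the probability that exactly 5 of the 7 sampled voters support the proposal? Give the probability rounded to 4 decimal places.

X ~ Binomial(n=7, p=0.36).
P(X=5) = C(7,5) · p^5 · (1−p)^2
= 21 · 0.0060466 · 0.4096 = 0.052011

0.0520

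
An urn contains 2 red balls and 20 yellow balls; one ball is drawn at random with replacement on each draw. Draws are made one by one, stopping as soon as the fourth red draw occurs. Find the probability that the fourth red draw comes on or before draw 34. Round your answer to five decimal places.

0.37395

Finishing within 34 draws ⇔ at least 4 successes in the first 34. With X ~ Binomial(34, 0.090909), P(Y ≤ 34) = 1 − P(X ≤ 3).
  k=0: C(34,0)·0.090909^0·0.909091^34 = 0.0391425
  k=1: C(34,1)·0.090909^1·0.909091^33 = 0.1330845
  k=2: C(34,2)·0.090909^2·0.909091^32 = 0.2195895
  k=3: C(34,3)·0.090909^3·0.909091^31 = 0.2342288
1 − 0.6260454 = 0.3739546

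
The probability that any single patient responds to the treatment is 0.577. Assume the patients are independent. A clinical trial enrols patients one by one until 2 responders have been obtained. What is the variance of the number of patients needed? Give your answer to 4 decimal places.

Y = total patients until the second success; negative binomial with r=2, p=0.577.
Var(Y) = r(1−p)/p² = 2·0.423 / 0.577² = 2.541082

2.5411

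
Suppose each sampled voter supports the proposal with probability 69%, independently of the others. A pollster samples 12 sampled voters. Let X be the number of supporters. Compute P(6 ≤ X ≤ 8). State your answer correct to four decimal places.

X ~ Binomial(12, 0.69); P(6 ≤ X ≤ 8) = Σ C(12,k) p^k (1−p)^(12−k) over k:
  k=6: C(12,6)·0.69^6·0.31^6 = 0.088499
  k=7: C(12,7)·0.69^7·0.31^5 = 0.168841
  k=8: C(12,8)·0.69^8·0.31^4 = 0.234879
Total = 0.492219

0.4922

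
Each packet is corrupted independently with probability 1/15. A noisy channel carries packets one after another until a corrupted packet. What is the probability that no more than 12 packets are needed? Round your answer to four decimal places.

0.5630

Y = number of packets to the first success; geometric, p = 0.066667.
P(Y ≤ 12) = 1 − (1−p)^12 = 1 − 0.436960 = 0.563040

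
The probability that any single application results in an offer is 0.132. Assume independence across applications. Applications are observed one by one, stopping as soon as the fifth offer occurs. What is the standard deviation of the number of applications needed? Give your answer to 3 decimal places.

Y = total applications until the fifth success; negative binomial with r=5, p=0.132.
SD(Y) = √[r(1−p)/p²] = √(249.08173) = 15.78232

15.782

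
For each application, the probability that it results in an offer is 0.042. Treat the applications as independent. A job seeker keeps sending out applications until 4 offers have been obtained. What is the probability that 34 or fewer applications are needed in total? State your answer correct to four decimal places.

Finishing within 34 applications ⇔ at least 4 successes in the first 34. With X ~ Binomial(34, 0.042), P(Y ≤ 34) = 1 − P(X ≤ 3).
  k=0: C(34,0)·0.042^0·0.958^34 = 0.232502
  k=1: C(34,1)·0.042^1·0.958^33 = 0.346569
  k=2: C(34,2)·0.042^2·0.958^32 = 0.250702
  k=3: C(34,3)·0.042^3·0.958^31 = 0.117238
1 − 0.947012 = 0.052988

0.0530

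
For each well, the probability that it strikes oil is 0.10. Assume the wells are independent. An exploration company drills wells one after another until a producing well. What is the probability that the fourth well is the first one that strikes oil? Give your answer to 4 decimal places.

0.0729

Geometric (trials to first success), p = 0.10.
P(Y = 4) = (1−p)^3 · p = 0.729 · 0.10 = 0.072900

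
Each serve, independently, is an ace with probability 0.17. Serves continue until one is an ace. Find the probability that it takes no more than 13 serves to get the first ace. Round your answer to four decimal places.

0.9113

Y = number of serves to the first success; geometric, p = 0.17.
P(Y ≤ 13) = 1 − (1−p)^13 = 1 − 0.088719 = 0.911281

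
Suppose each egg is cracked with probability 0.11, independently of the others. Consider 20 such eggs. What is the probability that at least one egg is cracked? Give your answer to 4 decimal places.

0.9028

P(at least one) = 1 − P(none) = 1 − (1 − 0.11)^20
= 1 − 0.097230 = 0.902770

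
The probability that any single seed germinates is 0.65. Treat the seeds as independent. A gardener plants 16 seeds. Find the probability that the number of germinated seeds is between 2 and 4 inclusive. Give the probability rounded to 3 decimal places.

0.001

X ~ Binomial(16, 0.65); P(2 ≤ X ≤ 4) = Σ C(16,k) p^k (1−p)^(16−k) over k:
  k=2: C(16,2)·0.65^2·0.35^14 = 0.00002
  k=3: C(16,3)·0.65^3·0.35^13 = 0.00018
  k=4: C(16,4)·0.65^4·0.35^12 = 0.00110
Total = 0.00130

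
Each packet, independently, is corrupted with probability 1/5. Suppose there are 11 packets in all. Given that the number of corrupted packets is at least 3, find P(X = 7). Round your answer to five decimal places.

X ~ Binomial(11, 0.20). Want P(X=7 | X≥3) = P(X=7) / P(X≥3).
P(X=7) = C(11,7)·0.20^7·0.80^4 = 0.0017302
P(X≥3) = 1 − 0.0858993 − 0.2362232 − 0.2952790 = 0.3825985
Ratio = 0.0017302 / 0.3825985 = 0.0045221

0.00452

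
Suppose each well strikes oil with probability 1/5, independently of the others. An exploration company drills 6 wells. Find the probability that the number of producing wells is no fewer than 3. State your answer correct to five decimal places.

0.09888

X ~ Binomial(6, 0.20); P(X ≥ 3) = Σ C(6,k) p^k (1−p)^(6−k) over k:
  k=3: C(6,3)·0.20^3·0.80^3 = 0.0819200
  k=4: C(6,4)·0.20^4·0.80^2 = 0.0153600
  k=5: C(6,5)·0.20^5·0.80^1 = 0.0015360
  k=6: C(6,6)·0.20^6·0.80^0 = 0.0000640
Total = 0.0988800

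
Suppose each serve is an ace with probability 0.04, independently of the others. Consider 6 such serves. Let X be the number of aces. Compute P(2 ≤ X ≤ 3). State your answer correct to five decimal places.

0.02152

X ~ Binomial(6, 0.04); P(2 ≤ X ≤ 3) = Σ C(6,k) p^k (1−p)^(6−k) over k:
  k=2: C(6,2)·0.04^2·0.96^4 = 0.0203843
  k=3: C(6,3)·0.04^3·0.96^3 = 0.0011325
Total = 0.0215168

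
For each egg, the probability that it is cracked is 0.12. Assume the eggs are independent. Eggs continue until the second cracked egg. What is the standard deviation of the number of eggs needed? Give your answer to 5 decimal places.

11.05542

Y = total eggs until the second success; negative binomial with r=2, p=0.12.
SD(Y) = √[r(1−p)/p²] = √(122.2222222) = 11.0554160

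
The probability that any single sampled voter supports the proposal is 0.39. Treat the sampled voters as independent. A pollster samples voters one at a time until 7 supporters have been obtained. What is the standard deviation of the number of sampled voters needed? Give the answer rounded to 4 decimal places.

Y = total sampled voters until the seventh success; negative binomial with r=7, p=0.39.
SD(Y) = √[r(1−p)/p²] = √(28.073636) = 5.298456

5.2985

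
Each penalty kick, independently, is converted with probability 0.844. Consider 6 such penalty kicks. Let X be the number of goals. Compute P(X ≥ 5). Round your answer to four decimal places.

X ~ Binomial(6, 0.844); P(X ≥ 5) = Σ C(6,k) p^k (1−p)^(6−k) over k:
  k=5: C(6,5)·0.844^5·0.156^1 = 0.400856
  k=6: C(6,6)·0.844^6·0.156^0 = 0.361455
Total = 0.762311

0.7623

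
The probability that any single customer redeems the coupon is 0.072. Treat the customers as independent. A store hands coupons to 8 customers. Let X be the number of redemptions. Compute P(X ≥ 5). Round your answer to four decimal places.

0.0001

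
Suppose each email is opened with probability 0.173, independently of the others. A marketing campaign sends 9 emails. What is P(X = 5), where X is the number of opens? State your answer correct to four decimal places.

0.0091

X ~ Binomial(n=9, p=0.173).
P(X=5) = C(9,5) · p^5 · (1−p)^4
= 126 · 0.00015496 · 0.46776 = 0.009133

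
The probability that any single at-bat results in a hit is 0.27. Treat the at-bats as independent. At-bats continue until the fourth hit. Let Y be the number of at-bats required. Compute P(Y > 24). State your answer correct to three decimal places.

0.079

Needing more than 24 at-bats ⇔ fewer than 4 successes in the first 24. With X ~ Binomial(24, 0.27), P(Y > 24) = P(X ≤ 3).
  k=0: C(24,0)·0.27^0·0.73^24 = 0.00052
  k=1: C(24,1)·0.27^1·0.73^23 = 0.00466
  k=2: C(24,2)·0.27^2·0.73^22 = 0.01980
  k=3: C(24,3)·0.27^3·0.73^21 = 0.05371
P(X ≤ 3) = 0.07870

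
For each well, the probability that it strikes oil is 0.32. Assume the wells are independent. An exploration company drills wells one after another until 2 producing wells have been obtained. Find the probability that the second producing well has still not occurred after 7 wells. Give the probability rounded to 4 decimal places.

Needing more than 7 wells ⇔ fewer than 2 successes in the first 7. With X ~ Binomial(7, 0.32), P(Y > 7) = P(X ≤ 1).
  k=0: C(7,0)·0.32^0·0.68^7 = 0.067230
  k=1: C(7,1)·0.32^1·0.68^6 = 0.221463
P(X ≤ 1) = 0.288693

0.2887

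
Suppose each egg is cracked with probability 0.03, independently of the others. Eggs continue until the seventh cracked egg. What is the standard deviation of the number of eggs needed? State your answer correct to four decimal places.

86.8588

Y = total eggs until the seventh success; negative binomial with r=7, p=0.03.
SD(Y) = √[r(1−p)/p²] = √(7544.444444) = 86.858761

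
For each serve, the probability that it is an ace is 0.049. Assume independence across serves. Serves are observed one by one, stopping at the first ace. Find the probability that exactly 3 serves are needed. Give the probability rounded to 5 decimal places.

0.04432

Geometric (trials to first success), p = 0.049.
P(Y = 3) = (1−p)^2 · p = 0.9044 · 0.049 = 0.0443156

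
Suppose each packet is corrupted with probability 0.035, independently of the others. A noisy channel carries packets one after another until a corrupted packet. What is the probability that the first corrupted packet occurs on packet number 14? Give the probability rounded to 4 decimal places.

0.0220

Geometric (trials to first success), p = 0.035.
P(Y = 14) = (1−p)^13 · p = 0.6293 · 0.035 = 0.022025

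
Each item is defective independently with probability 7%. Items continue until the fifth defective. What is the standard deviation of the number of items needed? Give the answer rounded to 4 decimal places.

Y = total items until the fifth success; negative binomial with r=5, p=0.07.
SD(Y) = √[r(1−p)/p²] = √(948.979592) = 30.805512

30.8055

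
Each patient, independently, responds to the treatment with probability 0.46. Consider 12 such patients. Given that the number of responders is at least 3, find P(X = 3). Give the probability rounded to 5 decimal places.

0.08676

X ~ Binomial(12, 0.46). Want P(X=3 | X≥3) = P(X=3) / P(X≥3).
P(X=3) = C(12,3)·0.46^3·0.54^9 = 0.0836065
P(X≥3) = 1 − 0.0006148 − 0.0062845 − 0.0294440 = 0.9636567
Ratio = 0.0836065 / 0.9636567 = 0.0867596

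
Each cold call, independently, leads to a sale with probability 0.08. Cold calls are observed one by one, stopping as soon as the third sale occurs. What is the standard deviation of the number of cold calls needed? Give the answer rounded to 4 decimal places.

Y = total cold calls until the third success; negative binomial with r=3, p=0.08.
SD(Y) = √[r(1−p)/p²] = √(431.250000) = 20.766560

20.7666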